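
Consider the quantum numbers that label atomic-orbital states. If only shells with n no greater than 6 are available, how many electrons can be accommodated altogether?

182

Total orbitals = 1² + 2² + 3² + 4² + 5² + 6² = 91. Doubling for spin gives 182 electrons.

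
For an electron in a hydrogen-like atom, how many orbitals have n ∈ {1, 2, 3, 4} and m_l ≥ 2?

4

Count contributing orbitals for each principal shell:
n=3 → 1; n=4 → 3.
Total orbitals: 1 + 3 = 4.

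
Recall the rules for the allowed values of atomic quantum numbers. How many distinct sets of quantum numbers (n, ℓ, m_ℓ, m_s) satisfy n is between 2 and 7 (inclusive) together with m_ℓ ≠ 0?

Go shell by shell, enumerating (ℓ, m_ℓ) with m_ℓ ≠ 0:
n=2 → 2; n=3 → 6; n=4 → 12; n=5 → 20; n=6 → 30; n=7 → 42.
Orbitals: 2 + 6 + 12 + 20 + 30 + 42 = 112. Including both spin states (m_s = ±1/2) gives 2 × 112 = 224 states.

224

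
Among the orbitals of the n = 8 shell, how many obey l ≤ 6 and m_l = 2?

Contributions: l=2 → 1; l=3 → 1; l=4 → 1; l=5 → 1; l=6 → 1.
Total orbitals: 1 + 1 + 1 + 1 + 1 = 5.

5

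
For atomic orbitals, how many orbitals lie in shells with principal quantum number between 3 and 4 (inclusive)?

Shell n has n² orbitals: 3²=9 + 4²=16 = 25 orbitals.

25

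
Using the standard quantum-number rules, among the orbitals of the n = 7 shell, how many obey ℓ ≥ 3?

40

For n = 7, ℓ ranges over 0 … 6.
The (ℓ, m_ℓ) pairs meeting ℓ ≥ 3 give: ℓ=3 → 7; ℓ=4 → 9; ℓ=5 → 11; ℓ=6 → 13.
Total orbitals: 7 + 9 + 11 + 13 = 40.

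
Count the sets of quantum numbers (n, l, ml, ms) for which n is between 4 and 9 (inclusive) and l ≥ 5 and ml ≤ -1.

120

For each n in the range, tally the orbitals obeying l ≥ 5 and ml ≤ -1:
n=6 → 5; n=7 → 11; n=8 → 18; n=9 → 26.
Orbitals: 5 + 11 + 18 + 26 = 60. Including both spin states (ms = ±1/2) gives 2 × 60 = 120 states.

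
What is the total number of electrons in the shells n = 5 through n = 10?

Shell n has n² orbitals: 5²=25 + 6²=36 + 7²=49 + 8²=64 + 9²=81 + 10²=100 = 355 orbitals.
Two spin states per orbital: 2 × 355 = 710 electrons.

710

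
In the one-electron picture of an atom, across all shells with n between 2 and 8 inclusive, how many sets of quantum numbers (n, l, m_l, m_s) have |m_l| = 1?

Count contributing orbitals for each principal shell:
n=2 → 2; n=3 → 4; n=4 → 6; n=5 → 8; n=6 → 10; n=7 → 12; n=8 → 14.
Orbitals: 2 + 4 + 6 + 8 + 10 + 12 + 14 = 56. Including both spin states (m_s = ±1/2) gives 2 × 56 = 112 states.

112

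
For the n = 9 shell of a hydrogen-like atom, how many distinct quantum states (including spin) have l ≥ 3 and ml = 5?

8

The n = 9 shell has l = 0 through 8; check each.
Contributions: l=5 → 1; l=6 → 1; l=7 → 1; l=8 → 1.
Orbitals: 1 + 1 + 1 + 1 = 4. Each orbital carries two spin states, so 4 × 2 = 8 states.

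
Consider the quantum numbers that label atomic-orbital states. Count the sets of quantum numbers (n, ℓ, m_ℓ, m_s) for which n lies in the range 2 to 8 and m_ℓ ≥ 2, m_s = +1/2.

Count contributing orbitals for each principal shell:
n=3 → 1; n=4 → 3; n=5 → 6; n=6 → 10; n=7 → 15; n=8 → 21.
Orbitals: 1 + 3 + 6 + 10 + 15 + 21 = 56. With m_s fixed to +1/2 there is one state per orbital, so 56 states.

56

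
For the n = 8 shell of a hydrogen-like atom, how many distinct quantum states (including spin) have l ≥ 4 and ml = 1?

8

The n = 8 shell has l = 0 through 7; check each.
Orbitals with l ≥ 4 and ml = 1, by l: l=4 → 1; l=5 → 1; l=6 → 1; l=7 → 1.
Orbitals: 1 + 1 + 1 + 1 = 4. Each orbital carries two spin states, so 4 × 2 = 8 states.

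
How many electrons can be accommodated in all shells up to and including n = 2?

10

Total orbitals = 1² + 2² = 5. Doubling for spin gives 10 electrons.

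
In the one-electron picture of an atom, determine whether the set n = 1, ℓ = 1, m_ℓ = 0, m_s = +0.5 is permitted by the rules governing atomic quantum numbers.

Invalid

The orbital quantum number must satisfy 0 ≤ ℓ ≤ n−1. With n = 1 the allowed ℓ values are 0, so ℓ = 1 is out of range.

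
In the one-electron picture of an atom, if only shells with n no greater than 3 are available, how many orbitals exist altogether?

Total orbitals = 1² + 2² + 3² = 14.

14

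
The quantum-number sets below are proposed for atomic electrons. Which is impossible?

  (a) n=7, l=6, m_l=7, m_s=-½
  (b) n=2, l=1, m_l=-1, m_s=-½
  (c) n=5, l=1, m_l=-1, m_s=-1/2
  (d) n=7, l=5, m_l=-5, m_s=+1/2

(a)

(a) has |m_l| = 7 > l = 6, violating −l ≤ m_l ≤ l.
The remaining sets (b), (c), (d) satisfy all four rules.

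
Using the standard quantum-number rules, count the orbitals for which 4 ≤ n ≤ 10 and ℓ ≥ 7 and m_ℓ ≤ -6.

16

Go shell by shell, enumerating (ℓ, m_ℓ) with ℓ ≥ 7 and m_ℓ ≤ -6:
n=8 → 2; n=9 → 5; n=10 → 9.
Total orbitals: 2 + 5 + 9 = 16.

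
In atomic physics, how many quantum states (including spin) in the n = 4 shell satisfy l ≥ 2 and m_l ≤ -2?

For n = 4, l ranges over 0 … 3.
Orbitals with l ≥ 2 and m_l ≤ -2, by l: l=2 → 1; l=3 → 2.
Orbitals: 1 + 2 = 3. Each orbital carries two spin states, so 3 × 2 = 6 states.

6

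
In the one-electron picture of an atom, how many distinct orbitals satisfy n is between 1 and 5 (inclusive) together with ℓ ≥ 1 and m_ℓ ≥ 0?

30

Go shell by shell, enumerating (ℓ, m_ℓ) with ℓ ≥ 1 and m_ℓ ≥ 0:
n=2 → 2; n=3 → 5; n=4 → 9; n=5 → 14.
Total orbitals: 2 + 5 + 9 + 14 = 30.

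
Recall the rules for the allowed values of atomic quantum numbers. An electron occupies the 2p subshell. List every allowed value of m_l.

-1, 0, 1

The 2p subshell has l = 1, and m_l takes every integer from −l to +l. With l = 1 that gives the 3 values -1, 0, 1.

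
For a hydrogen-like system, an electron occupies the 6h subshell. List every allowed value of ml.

-5, -4, -3, -2, -1, 0, 1, 2, 3, 4, 5

The 6h subshell has l = 5, and ml takes every integer from −l to +l. With l = 5 that gives the 11 values -5, -4, -3, -2, -1, 0, 1, 2, 3, 4, 5.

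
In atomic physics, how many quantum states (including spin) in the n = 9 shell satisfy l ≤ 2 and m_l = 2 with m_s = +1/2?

1

Go through l = 0, …, 8 (the values permitted for n = 9).
Contributions: l=2 → 1.
Orbitals: 1. With m_s fixed to a single value there is one state per orbital, giving 1 state.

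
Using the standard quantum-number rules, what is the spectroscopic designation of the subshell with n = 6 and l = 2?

l = 2 corresponds to the letter 'd', so the subshell is 6d.

6d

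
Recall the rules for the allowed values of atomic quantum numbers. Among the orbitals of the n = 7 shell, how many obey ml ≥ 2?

Go through l = 0, …, 6 (the values permitted for n = 7).
Contributions: l=2 → 1; l=3 → 2; l=4 → 3; l=5 → 4; l=6 → 5.
Total orbitals: 1 + 2 + 3 + 4 + 5 = 15.

15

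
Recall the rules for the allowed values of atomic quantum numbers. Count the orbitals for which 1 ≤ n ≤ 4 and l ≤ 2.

23

Treat each shell separately and count matching orbitals:
n=1 → 1; n=2 → 4; n=3 → 9; n=4 → 9.
Total orbitals: 1 + 4 + 9 + 9 = 23.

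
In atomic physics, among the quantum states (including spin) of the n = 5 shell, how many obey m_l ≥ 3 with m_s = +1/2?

3

With n = 5 the allowed l are 0, 1, …, 4.
Contributions: l=3 → 1; l=4 → 2.
Orbitals: 1 + 2 = 3. With m_s fixed to a single value there is one state per orbital, giving 3 states.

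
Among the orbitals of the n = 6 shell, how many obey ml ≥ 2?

Orbitals with ml ≥ 2, by l: l=2 → 1; l=3 → 2; l=4 → 3; l=5 → 4.
Total orbitals: 1 + 2 + 3 + 4 = 10.

10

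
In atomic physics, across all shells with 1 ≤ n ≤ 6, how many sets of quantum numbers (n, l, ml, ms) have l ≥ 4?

Work shell by shell — for each n, count the (l, ml) pairs that satisfy l ≥ 4:
n=5 → 9; n=6 → 20.
Orbitals: 9 + 20 = 29. Including both spin states (ms = ±1/2) gives 2 × 29 = 58 states.

58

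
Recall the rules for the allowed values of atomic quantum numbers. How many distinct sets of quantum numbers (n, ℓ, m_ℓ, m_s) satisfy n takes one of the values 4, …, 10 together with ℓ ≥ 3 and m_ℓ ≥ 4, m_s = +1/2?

56

Per-shell orbital counts meeting the constraint:
n=5 → 1; n=6 → 3; n=7 → 6; n=8 → 10; n=9 → 15; n=10 → 21.
Orbitals: 1 + 3 + 6 + 10 + 15 + 21 = 56. With m_s fixed to +1/2 there is one state per orbital, so 56 states.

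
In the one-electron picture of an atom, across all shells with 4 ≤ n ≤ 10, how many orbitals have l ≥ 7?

98

Treat each shell separately and count matching orbitals:
n=8 → 15; n=9 → 32; n=10 → 51.
Total orbitals: 15 + 32 + 51 = 98.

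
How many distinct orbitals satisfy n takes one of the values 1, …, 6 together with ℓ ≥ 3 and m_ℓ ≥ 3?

For each n in the range, tally the orbitals obeying ℓ ≥ 3 and m_ℓ ≥ 3:
n=4 → 1; n=5 → 3; n=6 → 6.
Total orbitals: 1 + 3 + 6 = 10.

10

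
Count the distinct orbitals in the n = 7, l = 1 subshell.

A subshell has 2l+1 orbitals; with l = 1, that's 3.

3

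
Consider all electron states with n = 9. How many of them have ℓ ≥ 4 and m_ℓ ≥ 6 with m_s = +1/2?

The (ℓ, m_ℓ) pairs meeting ℓ ≥ 4 and m_ℓ ≥ 6 give: ℓ=6 → 1; ℓ=7 → 2; ℓ=8 → 3.
Orbitals: 1 + 2 + 3 = 6. With m_s fixed to a single value there is one state per orbital, giving 6 states.

6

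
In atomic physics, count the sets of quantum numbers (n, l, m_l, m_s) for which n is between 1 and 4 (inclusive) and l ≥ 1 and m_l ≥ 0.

32

Go shell by shell, enumerating (l, m_l) with l ≥ 1 and m_l ≥ 0:
n=2 → 2; n=3 → 5; n=4 → 9.
Orbitals: 2 + 5 + 9 = 16. Including both spin states (m_s = ±1/2) gives 2 × 16 = 32 states.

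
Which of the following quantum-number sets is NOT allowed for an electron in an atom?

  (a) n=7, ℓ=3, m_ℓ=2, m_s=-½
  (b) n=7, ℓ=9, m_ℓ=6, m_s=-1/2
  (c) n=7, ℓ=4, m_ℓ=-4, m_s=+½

(b)

(b) has ℓ = 9 ≥ n = 7, violating 0 ≤ ℓ ≤ n−1.
The remaining sets (a), (c) satisfy all four rules.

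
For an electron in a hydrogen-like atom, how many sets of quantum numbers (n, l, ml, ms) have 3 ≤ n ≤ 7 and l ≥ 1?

260

Count contributing orbitals for each principal shell:
n=3 → 8; n=4 → 15; n=5 → 24; n=6 → 35; n=7 → 48.
Orbitals: 8 + 15 + 24 + 35 + 48 = 130. Including both spin states (ms = ±1/2) gives 2 × 130 = 260 states.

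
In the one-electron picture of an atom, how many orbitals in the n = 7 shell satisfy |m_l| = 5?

4

The n = 7 shell has l = 0 through 6; check each.
The (l, m_l) pairs meeting |m_l| = 5 give: l=5 → 2; l=6 → 2.
Total orbitals: 2 + 2 = 4.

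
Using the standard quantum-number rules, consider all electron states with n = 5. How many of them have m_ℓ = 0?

With n = 5 the allowed ℓ are 0, 1, …, 4.
Contributions: ℓ=0 → 1; ℓ=1 → 1; ℓ=2 → 1; ℓ=3 → 1; ℓ=4 → 1.
Orbitals: 1 + 1 + 1 + 1 + 1 = 5. Each orbital carries two spin states, so 5 × 2 = 10 states.

10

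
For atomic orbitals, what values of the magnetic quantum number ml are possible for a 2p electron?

The 2p subshell has l = 1, and ml takes every integer from −l to +l. With l = 1 that gives the 3 values -1, 0, 1.

-1, 0, 1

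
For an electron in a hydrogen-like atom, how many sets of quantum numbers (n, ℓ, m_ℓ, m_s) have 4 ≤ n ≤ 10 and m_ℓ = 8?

6

Per-shell orbital counts meeting the constraint:
n=9 → 1; n=10 → 2.
Orbitals: 1 + 2 = 3. Including both spin states (m_s = ±1/2) gives 2 × 3 = 6 states.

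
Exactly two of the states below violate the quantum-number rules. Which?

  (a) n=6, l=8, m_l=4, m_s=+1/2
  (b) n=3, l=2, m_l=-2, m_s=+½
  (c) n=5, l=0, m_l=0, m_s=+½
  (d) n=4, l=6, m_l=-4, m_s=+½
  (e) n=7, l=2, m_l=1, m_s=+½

(a) has l = 8 ≥ n = 6, violating 0 ≤ l ≤ n−1.
(d) has l = 6 ≥ n = 4, violating 0 ≤ l ≤ n−1.
The remaining sets (b), (c), (e) satisfy all four rules.

(a) and (d)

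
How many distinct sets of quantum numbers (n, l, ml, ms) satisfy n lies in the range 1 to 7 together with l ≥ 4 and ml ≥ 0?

Treat each shell separately and count matching orbitals:
n=5 → 5; n=6 → 11; n=7 → 18.
Orbitals: 5 + 11 + 18 = 34. Including both spin states (ms = ±1/2) gives 2 × 34 = 68 states.

68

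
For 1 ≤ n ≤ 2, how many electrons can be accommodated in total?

Total orbitals = 1² + 2² = 5. Doubling for spin gives 10 electrons.

10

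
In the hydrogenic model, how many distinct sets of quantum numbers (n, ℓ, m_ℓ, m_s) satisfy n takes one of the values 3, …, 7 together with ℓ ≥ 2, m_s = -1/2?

115

For each n in the range, tally the orbitals obeying ℓ ≥ 2:
n=3 → 5; n=4 → 12; n=5 → 21; n=6 → 32; n=7 → 45.
Orbitals: 5 + 12 + 21 + 32 + 45 = 115. With m_s fixed to -1/2 there is one state per orbital, so 115 states.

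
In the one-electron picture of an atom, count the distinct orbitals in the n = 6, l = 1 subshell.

A subshell has 2l+1 orbitals; with l = 1, that's 3.

3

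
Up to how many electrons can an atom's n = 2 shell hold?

8

A shell holds 2n² electrons: 2 × 2² = 2 × 4 = 8.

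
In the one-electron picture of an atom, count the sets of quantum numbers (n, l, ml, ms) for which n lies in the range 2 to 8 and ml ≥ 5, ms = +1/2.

10

For each n in the range, tally the orbitals obeying ml ≥ 5:
n=6 → 1; n=7 → 3; n=8 → 6.
Orbitals: 1 + 3 + 6 = 10. With ms fixed to +1/2 there is one state per orbital, so 10 states.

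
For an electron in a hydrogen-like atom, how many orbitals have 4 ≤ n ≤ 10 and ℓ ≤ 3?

For each n in the range, tally the orbitals obeying ℓ ≤ 3:
n=4 → 16; n=5 → 16; n=6 → 16; n=7 → 16; n=8 → 16; n=9 → 16; n=10 → 16.
Total orbitals: 16 + 16 + 16 + 16 + 16 + 16 + 16 = 112.

112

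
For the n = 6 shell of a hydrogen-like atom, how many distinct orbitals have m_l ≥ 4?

For n = 6, l ranges over 0 … 5.
Orbitals with m_l ≥ 4, by l: l=4 → 1; l=5 → 2.
Total orbitals: 1 + 2 = 3.

3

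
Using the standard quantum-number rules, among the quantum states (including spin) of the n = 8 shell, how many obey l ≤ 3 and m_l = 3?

2

For n = 8, l ranges over 0 … 7.
Contributions: l=3 → 1.
Orbitals: 1. Each orbital carries two spin states, so 1 × 2 = 2 states.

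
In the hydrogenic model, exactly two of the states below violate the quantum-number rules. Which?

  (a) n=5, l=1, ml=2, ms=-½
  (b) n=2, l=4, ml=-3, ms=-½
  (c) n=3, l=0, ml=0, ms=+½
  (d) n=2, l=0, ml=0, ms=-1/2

(a) and (b)

(a) has |ml| = 2 > l = 1, violating −l ≤ ml ≤ l.
(b) has l = 4 ≥ n = 2, violating 0 ≤ l ≤ n−1.
The remaining sets (c), (d) satisfy all four rules.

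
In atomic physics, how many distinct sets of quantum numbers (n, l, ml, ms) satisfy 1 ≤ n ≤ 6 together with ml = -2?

20

For each n in the range, tally the orbitals obeying ml = -2:
n=3 → 1; n=4 → 2; n=5 → 3; n=6 → 4.
Orbitals: 1 + 2 + 3 + 4 = 10. Including both spin states (ms = ±1/2) gives 2 × 10 = 20 states.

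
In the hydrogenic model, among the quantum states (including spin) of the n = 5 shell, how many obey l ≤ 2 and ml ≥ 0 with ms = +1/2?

For n = 5, l ranges over 0 … 4.
The (l, ml) pairs meeting l ≤ 2 and ml ≥ 0 give: l=0 → 1; l=1 → 2; l=2 → 3.
Orbitals: 1 + 2 + 3 = 6. With ms fixed to a single value there is one state per orbital, giving 6 states.

6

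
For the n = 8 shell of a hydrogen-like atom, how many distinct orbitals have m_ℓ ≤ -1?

28

Go through ℓ = 0, …, 7 (the values permitted for n = 8).
Per ℓ-value: ℓ=1 → 1; ℓ=2 → 2; ℓ=3 → 3; ℓ=4 → 4; ℓ=5 → 5; ℓ=6 → 6; ℓ=7 → 7.
Total orbitals: 1 + 2 + 3 + 4 + 5 + 6 + 7 = 28.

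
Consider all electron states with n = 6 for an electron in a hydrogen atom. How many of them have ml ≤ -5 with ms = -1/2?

1

Go through l = 0, …, 5 (the values permitted for n = 6).
Per l-value: l=5 → 1.
Orbitals: 1. With ms fixed to a single value there is one state per orbital, giving 1 state.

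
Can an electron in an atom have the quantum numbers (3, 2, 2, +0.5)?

n = 3 is a positive integer. l = 2 satisfies 0 ≤ l ≤ n−1 = 2. m_l = 2 lies in the range −l … +l (here −2 … 2). m_s = +1/2 is one of ±1/2.
All four constraints are satisfied.

Yes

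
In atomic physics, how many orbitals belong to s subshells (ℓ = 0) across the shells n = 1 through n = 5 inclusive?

5

An s subshell (ℓ = 0) exists for every n ≥ 1, so shells n = 1, 2, 3, 4, 5 each contribute one — 5 subshells.
Since each s subshell has 2·0+1 = 1 orbital, the total is 5 × 1 = 5.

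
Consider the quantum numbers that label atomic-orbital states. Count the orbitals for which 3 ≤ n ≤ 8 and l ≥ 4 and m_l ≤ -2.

Go shell by shell, enumerating (l, m_l) with l ≥ 4 and m_l ≤ -2:
n=5 → 3; n=6 → 7; n=7 → 12; n=8 → 18.
Total orbitals: 3 + 7 + 12 + 18 = 40.

40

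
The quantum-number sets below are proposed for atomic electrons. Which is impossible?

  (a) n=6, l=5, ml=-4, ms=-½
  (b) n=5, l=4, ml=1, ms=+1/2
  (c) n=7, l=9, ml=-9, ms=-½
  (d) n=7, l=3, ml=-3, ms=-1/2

(c)

(c) has l = 9 ≥ n = 7, violating 0 ≤ l ≤ n−1.
The remaining sets (a), (b), (d) satisfy all four rules.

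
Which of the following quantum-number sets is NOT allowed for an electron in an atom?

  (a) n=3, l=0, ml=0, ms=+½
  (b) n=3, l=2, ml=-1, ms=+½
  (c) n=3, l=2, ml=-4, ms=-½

(c) has |ml| = 4 > l = 2, violating −l ≤ ml ≤ l.
The remaining sets (a), (b) satisfy all four rules.

(c)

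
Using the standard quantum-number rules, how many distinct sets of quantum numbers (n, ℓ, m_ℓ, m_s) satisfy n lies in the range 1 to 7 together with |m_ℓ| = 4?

24

Work shell by shell — for each n, count the (ℓ, m_ℓ) pairs that satisfy |m_ℓ| = 4:
n=5 → 2; n=6 → 4; n=7 → 6.
Orbitals: 2 + 4 + 6 = 12. Including both spin states (m_s = ±1/2) gives 2 × 12 = 24 states.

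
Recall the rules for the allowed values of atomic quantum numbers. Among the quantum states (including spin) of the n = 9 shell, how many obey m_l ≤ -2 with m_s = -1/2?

28

Go through l = 0, …, 8 (the values permitted for n = 9).
Contributions: l=2 → 1; l=3 → 2; l=4 → 3; l=5 → 4; l=6 → 5; l=7 → 6; l=8 → 7.
Orbitals: 1 + 2 + 3 + 4 + 5 + 6 + 7 = 28. With m_s fixed to a single value there is one state per orbital, giving 28 states.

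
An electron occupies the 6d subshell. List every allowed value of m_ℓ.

-2, -1, 0, 1, 2

The 6d subshell has ℓ = 2, and m_ℓ takes every integer from −ℓ to +ℓ. With ℓ = 2 that gives the 5 values -2, -1, 0, 1, 2.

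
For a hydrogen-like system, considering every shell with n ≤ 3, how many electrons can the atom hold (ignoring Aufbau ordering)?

Total orbitals = 1² + 2² + 3² = 14. Doubling for spin gives 28 electrons.

28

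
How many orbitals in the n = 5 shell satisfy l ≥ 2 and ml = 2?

Go through l = 0, …, 4 (the values permitted for n = 5).
The (l, ml) pairs meeting l ≥ 2 and ml = 2 give: l=2 → 1; l=3 → 1; l=4 → 1.
Total orbitals: 1 + 1 + 1 = 3.

3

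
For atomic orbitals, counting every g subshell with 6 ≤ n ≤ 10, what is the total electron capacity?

A g subshell (l = 4) exists for every n ≥ 5, so shells n = 6, 7, 8, 9, 10 each contribute one — 5 subshells.
Since each g subshell holds 2(2·4+1) = 18 electrons, the total is 5 × 18 = 90.

90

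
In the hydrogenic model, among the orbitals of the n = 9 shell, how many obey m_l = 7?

2

For n = 9, l ranges over 0 … 8.
Contributions: l=7 → 1; l=8 → 1.
Total orbitals: 1 + 1 = 2.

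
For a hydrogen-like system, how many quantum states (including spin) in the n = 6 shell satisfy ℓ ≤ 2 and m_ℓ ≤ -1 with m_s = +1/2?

With n = 6 the allowed ℓ are 0, 1, …, 5.
Per ℓ-value: ℓ=1 → 1; ℓ=2 → 2.
Orbitals: 1 + 2 = 3. With m_s fixed to a single value there is one state per orbital, giving 3 states.

3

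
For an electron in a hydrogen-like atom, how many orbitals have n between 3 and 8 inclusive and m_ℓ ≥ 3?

Work shell by shell — for each n, count the (ℓ, m_ℓ) pairs that satisfy m_ℓ ≥ 3:
n=4 → 1; n=5 → 3; n=6 → 6; n=7 → 10; n=8 → 15.
Total orbitals: 1 + 3 + 6 + 10 + 15 = 35.

35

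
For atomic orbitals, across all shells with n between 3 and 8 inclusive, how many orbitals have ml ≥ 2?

56

Per-shell orbital counts meeting the constraint:
n=3 → 1; n=4 → 3; n=5 → 6; n=6 → 10; n=7 → 15; n=8 → 21.
Total orbitals: 1 + 3 + 6 + 10 + 15 + 21 = 56.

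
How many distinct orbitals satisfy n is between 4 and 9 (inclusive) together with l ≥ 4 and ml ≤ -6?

10

Go shell by shell, enumerating (l, ml) with l ≥ 4 and ml ≤ -6:
n=7 → 1; n=8 → 3; n=9 → 6.
Total orbitals: 1 + 3 + 6 = 10.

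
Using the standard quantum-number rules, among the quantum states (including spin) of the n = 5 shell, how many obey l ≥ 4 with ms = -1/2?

The (l, ml) pairs meeting l ≥ 4 give: l=4 → 9.
Orbitals: 9. With ms fixed to a single value there is one state per orbital, giving 9 states.

9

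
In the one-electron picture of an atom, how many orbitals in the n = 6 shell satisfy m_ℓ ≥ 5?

1

For n = 6, ℓ ranges over 0 … 5.
Contributions: ℓ=5 → 1.
Total orbitals: 1.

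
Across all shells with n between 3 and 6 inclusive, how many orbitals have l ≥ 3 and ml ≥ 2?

16

Per-shell orbital counts meeting the constraint:
n=4 → 2; n=5 → 5; n=6 → 9.
Total orbitals: 2 + 5 + 9 = 16.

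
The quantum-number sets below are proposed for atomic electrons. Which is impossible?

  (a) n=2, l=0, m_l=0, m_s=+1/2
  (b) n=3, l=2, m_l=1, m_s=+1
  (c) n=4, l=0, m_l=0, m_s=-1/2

(b) has m_s = +1, but an electron's spin must be ±1/2.
The remaining sets (a), (c) satisfy all four rules.

(b)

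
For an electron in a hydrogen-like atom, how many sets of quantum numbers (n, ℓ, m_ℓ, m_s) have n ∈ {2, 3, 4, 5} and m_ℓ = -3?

Work shell by shell — for each n, count the (ℓ, m_ℓ) pairs that satisfy m_ℓ = -3:
n=4 → 1; n=5 → 2.
Orbitals: 1 + 2 = 3. Including both spin states (m_s = ±1/2) gives 2 × 3 = 6 states.

6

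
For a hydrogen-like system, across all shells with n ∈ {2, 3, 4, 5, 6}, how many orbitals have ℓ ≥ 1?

85

Work shell by shell — for each n, count the (ℓ, m_ℓ) pairs that satisfy ℓ ≥ 1:
n=2 → 3; n=3 → 8; n=4 → 15; n=5 → 24; n=6 → 35.
Total orbitals: 3 + 8 + 15 + 24 + 35 = 85.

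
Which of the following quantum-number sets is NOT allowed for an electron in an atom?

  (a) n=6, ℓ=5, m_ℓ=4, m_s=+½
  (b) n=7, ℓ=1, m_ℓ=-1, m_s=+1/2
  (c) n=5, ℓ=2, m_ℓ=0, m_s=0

(c) has m_s = 0, but an electron's spin must be ±1/2.
The remaining sets (a), (b) satisfy all four rules.

(c)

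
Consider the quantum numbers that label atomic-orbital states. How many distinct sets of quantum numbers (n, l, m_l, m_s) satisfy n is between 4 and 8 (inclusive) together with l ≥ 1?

370

Go shell by shell, enumerating (l, m_l) with l ≥ 1:
n=4 → 15; n=5 → 24; n=6 → 35; n=7 → 48; n=8 → 63.
Orbitals: 15 + 24 + 35 + 48 + 63 = 185. Including both spin states (m_s = ±1/2) gives 2 × 185 = 370 states.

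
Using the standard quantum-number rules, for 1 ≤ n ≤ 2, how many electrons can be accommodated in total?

10

Total orbitals = 1² + 2² = 5. Doubling for spin gives 10 electrons.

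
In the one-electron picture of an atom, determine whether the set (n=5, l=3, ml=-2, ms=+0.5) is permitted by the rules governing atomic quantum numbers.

n = 5 is a positive integer. l = 3 satisfies 0 ≤ l ≤ n−1 = 4. ml = -2 lies in the range −l … +l (here −3 … 3). ms = +1/2 is one of ±1/2.
All four constraints are satisfied.

Allowed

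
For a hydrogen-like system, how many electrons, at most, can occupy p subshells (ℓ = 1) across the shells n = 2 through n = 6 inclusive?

30

A p subshell (ℓ = 1) exists for every n ≥ 2, so shells n = 2, 3, 4, 5, 6 each contribute one — 5 subshells.
Since each p subshell holds 2(2·1+1) = 6 electrons, the total is 5 × 6 = 30.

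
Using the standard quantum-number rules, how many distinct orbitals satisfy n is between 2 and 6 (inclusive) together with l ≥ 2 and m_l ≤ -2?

20

For each n in the range, tally the orbitals obeying l ≥ 2 and m_l ≤ -2:
n=3 → 1; n=4 → 3; n=5 → 6; n=6 → 10.
Total orbitals: 1 + 3 + 6 + 10 = 20.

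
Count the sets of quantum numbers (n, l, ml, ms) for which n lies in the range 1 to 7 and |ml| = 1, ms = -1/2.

For each n in the range, tally the orbitals obeying |ml| = 1:
n=2 → 2; n=3 → 4; n=4 → 6; n=5 → 8; n=6 → 10; n=7 → 12.
Orbitals: 2 + 4 + 6 + 8 + 10 + 12 = 42. With ms fixed to -1/2 there is one state per orbital, so 42 states.

42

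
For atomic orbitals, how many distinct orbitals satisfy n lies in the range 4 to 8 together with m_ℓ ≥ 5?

10

For each n in the range, tally the orbitals obeying m_ℓ ≥ 5:
n=6 → 1; n=7 → 3; n=8 → 6.
Total orbitals: 1 + 3 + 6 = 10.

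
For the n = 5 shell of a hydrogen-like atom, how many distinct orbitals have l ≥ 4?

The (l, ml) pairs meeting l ≥ 4 give: l=4 → 9.
Total orbitals: 9.

9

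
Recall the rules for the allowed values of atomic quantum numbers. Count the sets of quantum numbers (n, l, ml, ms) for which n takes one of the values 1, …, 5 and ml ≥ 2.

Treat each shell separately and count matching orbitals:
n=3 → 1; n=4 → 3; n=5 → 6.
Orbitals: 1 + 3 + 6 = 10. Including both spin states (ms = ±1/2) gives 2 × 10 = 20 states.

20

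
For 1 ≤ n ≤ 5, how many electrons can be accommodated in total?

Total orbitals = 1² + 2² + 3² + 4² + 5² = 55. Doubling for spin gives 110 electrons.

110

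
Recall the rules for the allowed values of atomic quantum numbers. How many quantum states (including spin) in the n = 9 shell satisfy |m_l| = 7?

Go through l = 0, …, 8 (the values permitted for n = 9).
Orbitals with |m_l| = 7, by l: l=7 → 2; l=8 → 2.
Orbitals: 2 + 2 = 4. Each orbital carries two spin states, so 4 × 2 = 8 states.

8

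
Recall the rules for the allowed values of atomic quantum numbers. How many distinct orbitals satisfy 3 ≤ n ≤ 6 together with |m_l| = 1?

28

Treat each shell separately and count matching orbitals:
n=3 → 4; n=4 → 6; n=5 → 8; n=6 → 10.
Total orbitals: 4 + 6 + 8 + 10 = 28.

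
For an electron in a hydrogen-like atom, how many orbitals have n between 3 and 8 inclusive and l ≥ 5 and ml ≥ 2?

Treat each shell separately and count matching orbitals:
n=6 → 4; n=7 → 9; n=8 → 15.
Total orbitals: 4 + 9 + 15 = 28.

28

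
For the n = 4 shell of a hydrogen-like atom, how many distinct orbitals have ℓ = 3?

The n = 4 shell has ℓ = 0 through 3; check each.
The (ℓ, m_ℓ) pairs meeting ℓ = 3 give: ℓ=3 → 7.
Total orbitals: 7.

7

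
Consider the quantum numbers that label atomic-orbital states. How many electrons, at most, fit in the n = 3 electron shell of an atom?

A shell holds 2n² electrons: 2 × 3² = 2 × 9 = 18.

18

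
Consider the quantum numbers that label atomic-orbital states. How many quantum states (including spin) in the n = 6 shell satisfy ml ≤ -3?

12

For n = 6, l ranges over 0 … 5.
The (l, ml) pairs meeting ml ≤ -3 give: l=3 → 1; l=4 → 2; l=5 → 3.
Orbitals: 1 + 2 + 3 = 6. Each orbital carries two spin states, so 6 × 2 = 12 states.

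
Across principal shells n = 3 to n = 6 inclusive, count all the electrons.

172

Shell n has n² orbitals: 3²=9 + 4²=16 + 5²=25 + 6²=36 = 86 orbitals.
Two spin states per orbital: 2 × 86 = 172 electrons.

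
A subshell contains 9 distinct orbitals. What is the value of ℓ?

ℓ = 4 (g)

2ℓ+1 = 9 gives ℓ = 4.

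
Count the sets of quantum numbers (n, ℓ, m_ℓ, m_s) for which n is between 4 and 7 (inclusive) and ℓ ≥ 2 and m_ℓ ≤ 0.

124

For each n in the range, tally the orbitals obeying ℓ ≥ 2 and m_ℓ ≤ 0:
n=4 → 7; n=5 → 12; n=6 → 18; n=7 → 25.
Orbitals: 7 + 12 + 18 + 25 = 62. Including both spin states (m_s = ±1/2) gives 2 × 62 = 124 states.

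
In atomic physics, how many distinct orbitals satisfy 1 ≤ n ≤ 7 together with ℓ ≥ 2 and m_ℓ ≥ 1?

50

Count contributing orbitals for each principal shell:
n=3 → 2; n=4 → 5; n=5 → 9; n=6 → 14; n=7 → 20.
Total orbitals: 2 + 5 + 9 + 14 + 20 = 50.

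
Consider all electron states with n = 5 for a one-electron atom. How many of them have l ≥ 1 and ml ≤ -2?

The n = 5 shell has l = 0 through 4; check each.
Orbitals with l ≥ 1 and ml ≤ -2, by l: l=2 → 1; l=3 → 2; l=4 → 3.
Orbitals: 1 + 2 + 3 = 6. Each orbital carries two spin states, so 6 × 2 = 12 states.

12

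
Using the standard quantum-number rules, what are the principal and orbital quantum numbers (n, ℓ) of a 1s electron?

The leading integer gives n = 1; the letter 's' means ℓ = 0.

n = 1, ℓ = 0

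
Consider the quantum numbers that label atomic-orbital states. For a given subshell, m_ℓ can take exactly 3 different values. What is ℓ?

ℓ = 1 (p)

m_ℓ ranges over 2ℓ+1 integers, so 2ℓ+1 = 3 ⇒ ℓ = 1.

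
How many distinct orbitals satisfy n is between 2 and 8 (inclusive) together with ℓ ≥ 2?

175

Count contributing orbitals for each principal shell:
n=3 → 5; n=4 → 12; n=5 → 21; n=6 → 32; n=7 → 45; n=8 → 60.
Total orbitals: 5 + 12 + 21 + 32 + 45 + 60 = 175.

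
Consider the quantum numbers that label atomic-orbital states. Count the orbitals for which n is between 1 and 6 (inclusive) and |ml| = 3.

12

Count contributing orbitals for each principal shell:
n=4 → 2; n=5 → 4; n=6 → 6.
Total orbitals: 2 + 4 + 6 = 12.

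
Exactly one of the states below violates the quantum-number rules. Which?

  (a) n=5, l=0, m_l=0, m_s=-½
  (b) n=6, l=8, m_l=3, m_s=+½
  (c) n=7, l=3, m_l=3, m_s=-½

(b) has l = 8 ≥ n = 6, violating 0 ≤ l ≤ n−1.
The remaining sets (a), (c) satisfy all four rules.

(b)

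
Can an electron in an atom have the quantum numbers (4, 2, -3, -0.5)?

The magnetic quantum number must satisfy −ℓ ≤ m_ℓ ≤ ℓ. With ℓ = 2, m_ℓ can only be -2, -1, 0, 1, 2, so m_ℓ = -3 is forbidden.

Not allowed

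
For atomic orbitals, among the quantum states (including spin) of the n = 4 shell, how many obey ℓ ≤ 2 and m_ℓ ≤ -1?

The n = 4 shell has ℓ = 0 through 3; check each.
Contributions: ℓ=1 → 1; ℓ=2 → 2.
Orbitals: 1 + 2 = 3. Each orbital carries two spin states, so 3 × 2 = 6 states.

6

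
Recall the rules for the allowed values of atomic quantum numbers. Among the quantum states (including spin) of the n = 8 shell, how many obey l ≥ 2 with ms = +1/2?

60

Contributions: l=2 → 5; l=3 → 7; l=4 → 9; l=5 → 11; l=6 → 13; l=7 → 15.
Orbitals: 5 + 7 + 9 + 11 + 13 + 15 = 60. With ms fixed to a single value there is one state per orbital, giving 60 states.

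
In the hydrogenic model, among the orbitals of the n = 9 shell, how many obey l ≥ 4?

65

With n = 9 the allowed l are 0, 1, …, 8.
Orbitals with l ≥ 4, by l: l=4 → 9; l=5 → 11; l=6 → 13; l=7 → 15; l=8 → 17.
Total orbitals: 9 + 11 + 13 + 15 + 17 = 65.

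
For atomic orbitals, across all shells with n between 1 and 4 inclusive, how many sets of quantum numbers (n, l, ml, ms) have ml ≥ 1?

Count contributing orbitals for each principal shell:
n=2 → 1; n=3 → 3; n=4 → 6.
Orbitals: 1 + 3 + 6 = 10. Including both spin states (ms = ±1/2) gives 2 × 10 = 20 states.

20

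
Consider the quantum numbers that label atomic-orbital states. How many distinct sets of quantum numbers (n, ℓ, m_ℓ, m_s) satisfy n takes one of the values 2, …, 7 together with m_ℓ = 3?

Treat each shell separately and count matching orbitals:
n=4 → 1; n=5 → 2; n=6 → 3; n=7 → 4.
Orbitals: 1 + 2 + 3 + 4 = 10. Including both spin states (m_s = ±1/2) gives 2 × 10 = 20 states.

20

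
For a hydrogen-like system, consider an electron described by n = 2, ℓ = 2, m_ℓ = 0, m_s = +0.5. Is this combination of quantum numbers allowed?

Invalid

The orbital quantum number must satisfy 0 ≤ ℓ ≤ n−1. With n = 2 the allowed ℓ values are 0, 1, so ℓ = 2 is out of range.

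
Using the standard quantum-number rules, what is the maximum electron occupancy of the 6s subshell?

A subshell with ℓ = 0 has 2ℓ+1 = 1 orbital, each holding 2 electrons (spin ±1/2), so 1 × 2 = 2.

2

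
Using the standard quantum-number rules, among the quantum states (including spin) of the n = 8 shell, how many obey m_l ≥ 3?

30

Go through l = 0, …, 7 (the values permitted for n = 8).
Contributions: l=3 → 1; l=4 → 2; l=5 → 3; l=6 → 4; l=7 → 5.
Orbitals: 1 + 2 + 3 + 4 + 5 = 15. Each orbital carries two spin states, so 15 × 2 = 30 states.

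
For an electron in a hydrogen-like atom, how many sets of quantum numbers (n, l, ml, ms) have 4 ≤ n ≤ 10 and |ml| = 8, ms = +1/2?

Go shell by shell, enumerating (l, ml) with |ml| = 8:
n=9 → 2; n=10 → 4.
Orbitals: 2 + 4 = 6. With ms fixed to +1/2 there is one state per orbital, so 6 states.

6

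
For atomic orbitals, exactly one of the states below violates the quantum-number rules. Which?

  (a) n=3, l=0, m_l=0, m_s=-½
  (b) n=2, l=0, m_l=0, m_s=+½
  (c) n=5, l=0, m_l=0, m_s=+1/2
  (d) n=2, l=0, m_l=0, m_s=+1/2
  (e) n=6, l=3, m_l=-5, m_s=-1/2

(e)

(e) has |m_l| = 5 > l = 3, violating −l ≤ m_l ≤ l.
The remaining sets (a), (b), (c), (d) satisfy all four rules.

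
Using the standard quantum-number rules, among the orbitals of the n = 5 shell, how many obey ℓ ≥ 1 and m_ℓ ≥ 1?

10

Per ℓ-value: ℓ=1 → 1; ℓ=2 → 2; ℓ=3 → 3; ℓ=4 → 4.
Total orbitals: 1 + 2 + 3 + 4 = 10.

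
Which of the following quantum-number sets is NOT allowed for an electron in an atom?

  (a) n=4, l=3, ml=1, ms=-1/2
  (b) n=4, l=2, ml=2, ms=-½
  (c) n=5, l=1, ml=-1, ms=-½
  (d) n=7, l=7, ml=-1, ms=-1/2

(d)

(d) has l = 7 ≥ n = 7, violating 0 ≤ l ≤ n−1.
The remaining sets (a), (b), (c) satisfy all four rules.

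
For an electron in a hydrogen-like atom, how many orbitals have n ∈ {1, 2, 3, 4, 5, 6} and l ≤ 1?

Treat each shell separately and count matching orbitals:
n=1 → 1; n=2 → 4; n=3 → 4; n=4 → 4; n=5 → 4; n=6 → 4.
Total orbitals: 1 + 4 + 4 + 4 + 4 + 4 = 21.

21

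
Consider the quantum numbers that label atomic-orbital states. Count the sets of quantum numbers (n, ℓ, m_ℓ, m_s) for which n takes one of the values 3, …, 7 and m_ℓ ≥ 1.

110

Count contributing orbitals for each principal shell:
n=3 → 3; n=4 → 6; n=5 → 10; n=6 → 15; n=7 → 21.
Orbitals: 3 + 6 + 10 + 15 + 21 = 55. Including both spin states (m_s = ±1/2) gives 2 × 55 = 110 states.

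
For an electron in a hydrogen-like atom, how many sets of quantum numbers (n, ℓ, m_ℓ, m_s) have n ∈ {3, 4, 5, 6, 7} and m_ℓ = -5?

Per-shell orbital counts meeting the constraint:
n=6 → 1; n=7 → 2.
Orbitals: 1 + 2 = 3. Including both spin states (m_s = ±1/2) gives 2 × 3 = 6 states.

6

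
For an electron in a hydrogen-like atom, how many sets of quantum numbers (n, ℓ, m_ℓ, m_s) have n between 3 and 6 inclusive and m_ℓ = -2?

20

Count contributing orbitals for each principal shell:
n=3 → 1; n=4 → 2; n=5 → 3; n=6 → 4.
Orbitals: 1 + 2 + 3 + 4 = 10. Including both spin states (m_s = ±1/2) gives 2 × 10 = 20 states.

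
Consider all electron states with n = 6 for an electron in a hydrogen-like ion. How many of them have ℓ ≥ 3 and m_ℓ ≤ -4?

6

The n = 6 shell has ℓ = 0 through 5; check each.
Orbitals with ℓ ≥ 3 and m_ℓ ≤ -4, by ℓ: ℓ=4 → 1; ℓ=5 → 2.
Orbitals: 1 + 2 = 3. Each orbital carries two spin states, so 3 × 2 = 6 states.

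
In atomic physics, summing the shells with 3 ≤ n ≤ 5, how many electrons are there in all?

100

Shell n has n² orbitals: 3²=9 + 4²=16 + 5²=25 = 50 orbitals.
Two spin states per orbital: 2 × 50 = 100 electrons.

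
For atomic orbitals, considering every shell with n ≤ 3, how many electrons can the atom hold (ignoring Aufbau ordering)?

28

Total orbitals = 1² + 2² + 3² = 14. Doubling for spin gives 28 electrons.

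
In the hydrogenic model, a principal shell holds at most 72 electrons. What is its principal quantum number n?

2n² = 72 ⇒ n² = 36 ⇒ n = 6.

n = 6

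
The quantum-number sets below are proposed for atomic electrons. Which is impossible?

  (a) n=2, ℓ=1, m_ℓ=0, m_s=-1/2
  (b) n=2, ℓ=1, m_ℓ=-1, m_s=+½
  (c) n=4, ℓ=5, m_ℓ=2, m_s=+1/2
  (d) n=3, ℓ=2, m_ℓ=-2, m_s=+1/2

(c) has ℓ = 5 ≥ n = 4, violating 0 ≤ ℓ ≤ n−1.
The remaining sets (a), (b), (d) satisfy all four rules.

(c)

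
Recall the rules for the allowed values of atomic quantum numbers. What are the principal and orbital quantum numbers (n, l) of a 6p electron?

The leading integer gives n = 6; the letter 'p' means l = 1.

n = 6, l = 1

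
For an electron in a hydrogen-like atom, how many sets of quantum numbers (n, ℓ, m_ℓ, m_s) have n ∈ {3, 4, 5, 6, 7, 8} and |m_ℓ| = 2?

84

For each n in the range, tally the orbitals obeying |m_ℓ| = 2:
n=3 → 2; n=4 → 4; n=5 → 6; n=6 → 8; n=7 → 10; n=8 → 12.
Orbitals: 2 + 4 + 6 + 8 + 10 + 12 = 42. Including both spin states (m_s = ±1/2) gives 2 × 42 = 84 states.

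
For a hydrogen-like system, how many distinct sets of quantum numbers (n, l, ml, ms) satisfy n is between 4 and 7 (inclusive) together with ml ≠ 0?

For each n in the range, tally the orbitals obeying ml ≠ 0:
n=4 → 12; n=5 → 20; n=6 → 30; n=7 → 42.
Orbitals: 12 + 20 + 30 + 42 = 104. Including both spin states (ms = ±1/2) gives 2 × 104 = 208 states.

208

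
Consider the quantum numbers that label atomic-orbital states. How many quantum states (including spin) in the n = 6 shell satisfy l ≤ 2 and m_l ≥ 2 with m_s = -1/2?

With n = 6 the allowed l are 0, 1, …, 5.
The (l, m_l) pairs meeting l ≤ 2 and m_l ≥ 2 give: l=2 → 1.
Orbitals: 1. With m_s fixed to a single value there is one state per orbital, giving 1 state.

1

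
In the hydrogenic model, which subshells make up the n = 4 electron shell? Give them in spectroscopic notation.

4s, 4p, 4d, 4f

For n = 4, l runs from 0 to 3. In spectroscopic notation l = 0,1,2,… ↔ s,p,d,f,g,h,i, so the subshells are 4s, 4p, 4d, 4f.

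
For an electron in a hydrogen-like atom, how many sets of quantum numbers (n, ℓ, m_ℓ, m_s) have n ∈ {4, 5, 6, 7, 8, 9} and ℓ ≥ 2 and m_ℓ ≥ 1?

220

Treat each shell separately and count matching orbitals:
n=4 → 5; n=5 → 9; n=6 → 14; n=7 → 20; n=8 → 27; n=9 → 35.
Orbitals: 5 + 9 + 14 + 20 + 27 + 35 = 110. Including both spin states (m_s = ±1/2) gives 2 × 110 = 220 states.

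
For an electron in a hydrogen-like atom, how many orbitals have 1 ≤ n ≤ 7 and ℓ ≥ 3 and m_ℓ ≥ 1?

40

Work shell by shell — for each n, count the (ℓ, m_ℓ) pairs that satisfy ℓ ≥ 3 and m_ℓ ≥ 1:
n=4 → 3; n=5 → 7; n=6 → 12; n=7 → 18.
Total orbitals: 3 + 7 + 12 + 18 = 40.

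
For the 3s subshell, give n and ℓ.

n = 3, ℓ = 0

The leading integer gives n = 3; the letter 's' means ℓ = 0.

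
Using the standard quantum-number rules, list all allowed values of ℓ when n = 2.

ℓ is an integer with 0 ≤ ℓ ≤ n−1, so for n = 2: ℓ = 0, 1.

0, 1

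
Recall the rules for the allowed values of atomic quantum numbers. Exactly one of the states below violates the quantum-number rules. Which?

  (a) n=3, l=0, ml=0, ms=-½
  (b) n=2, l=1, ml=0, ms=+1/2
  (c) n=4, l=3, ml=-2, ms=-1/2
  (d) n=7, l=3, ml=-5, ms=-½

(d) has |ml| = 5 > l = 3, violating −l ≤ ml ≤ l.
The remaining sets (a), (b), (c) satisfy all four rules.

(d)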